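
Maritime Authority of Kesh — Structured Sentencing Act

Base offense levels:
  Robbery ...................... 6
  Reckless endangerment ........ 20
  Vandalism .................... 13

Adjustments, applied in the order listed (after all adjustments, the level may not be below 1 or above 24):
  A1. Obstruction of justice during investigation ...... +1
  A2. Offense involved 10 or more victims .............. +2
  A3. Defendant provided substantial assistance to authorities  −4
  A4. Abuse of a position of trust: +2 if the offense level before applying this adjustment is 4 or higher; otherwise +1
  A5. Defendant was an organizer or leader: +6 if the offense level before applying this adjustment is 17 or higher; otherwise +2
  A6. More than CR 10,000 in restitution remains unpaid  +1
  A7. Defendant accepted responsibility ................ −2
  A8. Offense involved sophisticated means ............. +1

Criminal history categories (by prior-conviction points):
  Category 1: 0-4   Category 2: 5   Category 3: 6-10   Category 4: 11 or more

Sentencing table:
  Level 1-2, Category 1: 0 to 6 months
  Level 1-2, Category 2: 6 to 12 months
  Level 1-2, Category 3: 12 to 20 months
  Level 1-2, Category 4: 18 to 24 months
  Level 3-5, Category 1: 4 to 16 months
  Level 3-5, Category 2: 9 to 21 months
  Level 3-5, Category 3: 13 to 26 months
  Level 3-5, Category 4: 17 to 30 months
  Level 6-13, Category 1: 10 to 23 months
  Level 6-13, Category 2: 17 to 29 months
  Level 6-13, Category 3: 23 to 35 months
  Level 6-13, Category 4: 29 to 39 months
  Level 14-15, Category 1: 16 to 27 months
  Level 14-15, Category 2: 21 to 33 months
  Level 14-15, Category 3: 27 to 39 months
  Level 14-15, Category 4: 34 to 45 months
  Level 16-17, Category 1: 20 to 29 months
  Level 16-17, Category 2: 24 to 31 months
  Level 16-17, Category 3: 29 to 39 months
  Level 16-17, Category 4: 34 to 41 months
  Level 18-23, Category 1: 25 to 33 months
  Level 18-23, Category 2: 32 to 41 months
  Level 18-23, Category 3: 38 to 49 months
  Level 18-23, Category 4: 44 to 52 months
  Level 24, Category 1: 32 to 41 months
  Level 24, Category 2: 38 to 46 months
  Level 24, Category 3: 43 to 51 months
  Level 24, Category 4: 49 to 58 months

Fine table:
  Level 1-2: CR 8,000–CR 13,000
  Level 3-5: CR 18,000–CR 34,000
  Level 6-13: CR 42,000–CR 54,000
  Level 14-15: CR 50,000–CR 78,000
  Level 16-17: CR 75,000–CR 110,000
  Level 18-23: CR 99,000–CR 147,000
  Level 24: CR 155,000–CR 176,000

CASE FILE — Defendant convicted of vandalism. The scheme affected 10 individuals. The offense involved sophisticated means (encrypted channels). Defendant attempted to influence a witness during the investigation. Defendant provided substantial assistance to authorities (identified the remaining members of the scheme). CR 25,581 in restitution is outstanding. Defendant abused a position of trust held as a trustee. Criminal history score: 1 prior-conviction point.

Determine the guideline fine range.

CR 75,000–CR 110,000

Base offense level for vandalism: 13.
A1 applies: 13 + 1 = 14.
A2 applies: 14 + 2 = 16.
A3 applies: 16 − 4 = 12.
A4 applies (level before this adjustment is 12 ≥ 4, so +2): 12 + 2 = 14.
A5 does not apply.
A6 applies: 14 + 1 = 15.
A7 does not apply.
A8 applies: 15 + 1 = 16.
Final offense level: 16.
Level 16 falls in the 16-17 band.
Fine table: Level 16-17 → CR 75,000–CR 110,000.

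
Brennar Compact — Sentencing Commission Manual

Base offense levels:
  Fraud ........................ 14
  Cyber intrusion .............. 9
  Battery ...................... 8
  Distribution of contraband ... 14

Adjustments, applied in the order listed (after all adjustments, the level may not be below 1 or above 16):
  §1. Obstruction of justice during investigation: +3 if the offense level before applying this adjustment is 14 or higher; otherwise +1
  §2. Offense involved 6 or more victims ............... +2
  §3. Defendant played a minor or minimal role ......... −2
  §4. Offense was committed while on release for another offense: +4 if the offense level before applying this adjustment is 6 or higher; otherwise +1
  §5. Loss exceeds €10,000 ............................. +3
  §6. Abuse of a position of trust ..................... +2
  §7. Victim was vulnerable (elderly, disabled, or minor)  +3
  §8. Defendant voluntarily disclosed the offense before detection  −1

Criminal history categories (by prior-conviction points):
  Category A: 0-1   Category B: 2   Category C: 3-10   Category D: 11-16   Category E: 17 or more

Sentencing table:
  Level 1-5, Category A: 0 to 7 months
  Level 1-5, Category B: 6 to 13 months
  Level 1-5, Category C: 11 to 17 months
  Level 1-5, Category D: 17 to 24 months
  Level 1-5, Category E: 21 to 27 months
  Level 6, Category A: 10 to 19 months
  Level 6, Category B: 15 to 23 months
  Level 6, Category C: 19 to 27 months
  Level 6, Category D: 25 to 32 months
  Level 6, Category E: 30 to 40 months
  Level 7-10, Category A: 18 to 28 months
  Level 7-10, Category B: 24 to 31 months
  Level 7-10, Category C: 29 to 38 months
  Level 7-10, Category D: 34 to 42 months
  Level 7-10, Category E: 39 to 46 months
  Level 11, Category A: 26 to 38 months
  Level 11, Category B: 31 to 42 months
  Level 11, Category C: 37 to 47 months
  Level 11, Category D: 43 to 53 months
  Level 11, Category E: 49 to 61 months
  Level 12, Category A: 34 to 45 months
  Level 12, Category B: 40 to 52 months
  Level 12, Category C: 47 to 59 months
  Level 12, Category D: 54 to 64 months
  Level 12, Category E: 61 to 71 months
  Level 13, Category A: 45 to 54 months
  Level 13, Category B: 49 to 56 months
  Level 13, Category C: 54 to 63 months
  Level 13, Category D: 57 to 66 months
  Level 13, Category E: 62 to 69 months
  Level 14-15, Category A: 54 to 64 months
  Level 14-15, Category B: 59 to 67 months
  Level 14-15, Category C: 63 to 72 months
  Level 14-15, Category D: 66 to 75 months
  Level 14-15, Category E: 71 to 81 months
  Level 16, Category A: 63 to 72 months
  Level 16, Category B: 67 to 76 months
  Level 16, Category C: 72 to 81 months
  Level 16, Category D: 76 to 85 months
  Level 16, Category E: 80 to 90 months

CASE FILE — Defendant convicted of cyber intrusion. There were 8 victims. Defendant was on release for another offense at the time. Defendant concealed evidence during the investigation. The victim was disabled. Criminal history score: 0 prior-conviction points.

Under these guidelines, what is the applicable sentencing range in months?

63-72 months

Base offense level for cyber intrusion: 9.
§1 applies (level before this adjustment is 9 < 14, so +1): 9 + 1 = 10.
§2 applies: 10 + 2 = 12.
§3 does not apply.
§4 applies (level before this adjustment is 12 ≥ 6, so +4): 12 + 4 = 16.
§5 does not apply.
§7 applies: 16 + 3 = 19.
Level 19 exceeds the maximum of 16; capped at 16.
Final offense level: 16.
Criminal history: 0 prior points → Category A (0-1).
Level 16 falls in the 16 band.
Grid: Level 16 × Category A = 63-72 months.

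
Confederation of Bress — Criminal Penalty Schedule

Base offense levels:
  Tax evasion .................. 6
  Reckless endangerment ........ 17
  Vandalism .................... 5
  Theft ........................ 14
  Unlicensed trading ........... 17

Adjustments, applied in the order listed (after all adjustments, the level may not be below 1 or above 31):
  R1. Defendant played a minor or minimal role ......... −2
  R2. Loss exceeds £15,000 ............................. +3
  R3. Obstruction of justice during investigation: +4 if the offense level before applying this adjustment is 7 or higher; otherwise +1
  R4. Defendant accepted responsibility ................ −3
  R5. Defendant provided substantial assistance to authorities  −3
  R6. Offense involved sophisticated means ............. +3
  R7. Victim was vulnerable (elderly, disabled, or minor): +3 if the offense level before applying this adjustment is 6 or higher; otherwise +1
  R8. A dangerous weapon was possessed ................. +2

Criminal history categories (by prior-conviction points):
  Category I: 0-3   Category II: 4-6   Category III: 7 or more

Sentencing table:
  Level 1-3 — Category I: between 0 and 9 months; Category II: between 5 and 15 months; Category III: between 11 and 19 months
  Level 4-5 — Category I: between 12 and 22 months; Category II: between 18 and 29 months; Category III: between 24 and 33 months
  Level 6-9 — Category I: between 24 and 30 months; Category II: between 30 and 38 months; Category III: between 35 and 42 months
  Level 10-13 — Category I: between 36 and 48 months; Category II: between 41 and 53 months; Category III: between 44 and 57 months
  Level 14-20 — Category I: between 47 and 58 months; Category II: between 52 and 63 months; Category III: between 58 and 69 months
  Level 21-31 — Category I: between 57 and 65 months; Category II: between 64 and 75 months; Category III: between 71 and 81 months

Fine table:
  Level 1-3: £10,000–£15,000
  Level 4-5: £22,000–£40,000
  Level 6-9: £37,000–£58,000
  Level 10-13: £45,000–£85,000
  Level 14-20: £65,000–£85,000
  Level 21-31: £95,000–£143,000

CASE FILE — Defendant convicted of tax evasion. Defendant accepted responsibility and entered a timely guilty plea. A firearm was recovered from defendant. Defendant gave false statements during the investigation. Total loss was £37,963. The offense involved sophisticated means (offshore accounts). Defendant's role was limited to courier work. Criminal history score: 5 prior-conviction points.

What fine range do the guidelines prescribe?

Base offense level for tax evasion: 6.
R1 applies: 6 − 2 = 4.
R2 applies: 4 + 3 = 7.
R3 applies (level before this adjustment is 7 ≥ 7, so +4): 7 + 4 = 11.
R4 applies: 11 − 3 = 8.
R5 does not apply.
R6 applies: 8 + 3 = 11.
R8 applies: 11 + 2 = 13.
Final offense level: 13.
Level 13 falls in the 10-13 band.
Fine table: Level 10-13 → £45,000–£85,000.

£45,000–£85,000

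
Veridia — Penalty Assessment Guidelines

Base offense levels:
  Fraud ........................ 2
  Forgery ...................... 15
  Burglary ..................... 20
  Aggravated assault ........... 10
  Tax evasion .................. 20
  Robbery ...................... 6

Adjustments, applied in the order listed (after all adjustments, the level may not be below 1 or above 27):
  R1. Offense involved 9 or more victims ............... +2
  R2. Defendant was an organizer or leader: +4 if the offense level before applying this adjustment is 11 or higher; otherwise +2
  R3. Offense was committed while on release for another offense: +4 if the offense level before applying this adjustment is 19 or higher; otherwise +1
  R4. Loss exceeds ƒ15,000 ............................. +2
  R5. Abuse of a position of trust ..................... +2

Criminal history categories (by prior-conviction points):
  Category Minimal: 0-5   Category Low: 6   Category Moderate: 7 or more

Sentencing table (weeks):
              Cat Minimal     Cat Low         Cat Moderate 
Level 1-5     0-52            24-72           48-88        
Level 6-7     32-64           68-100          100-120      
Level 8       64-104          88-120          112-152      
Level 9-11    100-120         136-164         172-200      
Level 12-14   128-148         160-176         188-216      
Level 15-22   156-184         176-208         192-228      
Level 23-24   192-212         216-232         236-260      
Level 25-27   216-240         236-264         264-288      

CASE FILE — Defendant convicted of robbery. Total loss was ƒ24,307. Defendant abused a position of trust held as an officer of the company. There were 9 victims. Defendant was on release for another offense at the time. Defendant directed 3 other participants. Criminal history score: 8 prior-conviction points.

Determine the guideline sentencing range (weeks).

192-228 weeks

Base offense level for robbery: 6.
R1 applies: 6 + 2 = 8.
R2 applies (level before this adjustment is 8 < 11, so +2): 8 + 2 = 10.
R3 applies (level before this adjustment is 10 < 19, so +1): 10 + 1 = 11.
R4 applies: 11 + 2 = 13.
R5 applies: 13 + 2 = 15.
Final offense level: 15.
Criminal history: 8 prior points → Category Moderate (7+).
Level 15 falls in the 15-22 band.
Grid: Level 15-22 × Category Moderate = 192-228 weeks.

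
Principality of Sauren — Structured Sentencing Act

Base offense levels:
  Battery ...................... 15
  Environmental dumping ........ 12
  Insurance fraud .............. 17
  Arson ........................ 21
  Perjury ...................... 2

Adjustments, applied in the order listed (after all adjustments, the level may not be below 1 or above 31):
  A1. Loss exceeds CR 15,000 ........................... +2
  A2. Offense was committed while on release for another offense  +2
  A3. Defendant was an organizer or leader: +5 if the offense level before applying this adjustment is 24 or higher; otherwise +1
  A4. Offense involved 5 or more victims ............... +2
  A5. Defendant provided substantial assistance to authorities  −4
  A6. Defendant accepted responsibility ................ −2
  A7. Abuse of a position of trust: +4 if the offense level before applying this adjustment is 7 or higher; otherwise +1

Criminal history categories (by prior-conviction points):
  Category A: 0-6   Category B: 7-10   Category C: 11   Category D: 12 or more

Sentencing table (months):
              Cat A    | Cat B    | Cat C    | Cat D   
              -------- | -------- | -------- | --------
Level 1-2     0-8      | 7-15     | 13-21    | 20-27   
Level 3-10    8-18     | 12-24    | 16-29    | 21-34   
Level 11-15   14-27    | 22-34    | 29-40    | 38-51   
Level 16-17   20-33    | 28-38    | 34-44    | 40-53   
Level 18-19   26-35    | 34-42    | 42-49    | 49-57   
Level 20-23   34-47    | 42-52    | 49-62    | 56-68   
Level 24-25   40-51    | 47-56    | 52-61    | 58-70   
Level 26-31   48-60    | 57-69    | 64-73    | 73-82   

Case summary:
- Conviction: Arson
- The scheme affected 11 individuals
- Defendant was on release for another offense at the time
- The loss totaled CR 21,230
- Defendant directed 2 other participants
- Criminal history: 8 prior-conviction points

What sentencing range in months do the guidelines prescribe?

Base offense level for arson: 21.
A1 applies: 21 + 2 = 23.
A2 applies: 23 + 2 = 25.
A3 applies (level before this adjustment is 25 ≥ 24, so +5): 25 + 5 = 30.
A4 applies: 30 + 2 = 32.
A5 does not apply.
Level 32 exceeds the maximum of 31; capped at 31.
Final offense level: 31.
Criminal history: 8 prior points → Category B (7-10).
Level 31 falls in the 26-31 band.
Grid: Level 26-31 × Category B = 57-69 months.

57-69 months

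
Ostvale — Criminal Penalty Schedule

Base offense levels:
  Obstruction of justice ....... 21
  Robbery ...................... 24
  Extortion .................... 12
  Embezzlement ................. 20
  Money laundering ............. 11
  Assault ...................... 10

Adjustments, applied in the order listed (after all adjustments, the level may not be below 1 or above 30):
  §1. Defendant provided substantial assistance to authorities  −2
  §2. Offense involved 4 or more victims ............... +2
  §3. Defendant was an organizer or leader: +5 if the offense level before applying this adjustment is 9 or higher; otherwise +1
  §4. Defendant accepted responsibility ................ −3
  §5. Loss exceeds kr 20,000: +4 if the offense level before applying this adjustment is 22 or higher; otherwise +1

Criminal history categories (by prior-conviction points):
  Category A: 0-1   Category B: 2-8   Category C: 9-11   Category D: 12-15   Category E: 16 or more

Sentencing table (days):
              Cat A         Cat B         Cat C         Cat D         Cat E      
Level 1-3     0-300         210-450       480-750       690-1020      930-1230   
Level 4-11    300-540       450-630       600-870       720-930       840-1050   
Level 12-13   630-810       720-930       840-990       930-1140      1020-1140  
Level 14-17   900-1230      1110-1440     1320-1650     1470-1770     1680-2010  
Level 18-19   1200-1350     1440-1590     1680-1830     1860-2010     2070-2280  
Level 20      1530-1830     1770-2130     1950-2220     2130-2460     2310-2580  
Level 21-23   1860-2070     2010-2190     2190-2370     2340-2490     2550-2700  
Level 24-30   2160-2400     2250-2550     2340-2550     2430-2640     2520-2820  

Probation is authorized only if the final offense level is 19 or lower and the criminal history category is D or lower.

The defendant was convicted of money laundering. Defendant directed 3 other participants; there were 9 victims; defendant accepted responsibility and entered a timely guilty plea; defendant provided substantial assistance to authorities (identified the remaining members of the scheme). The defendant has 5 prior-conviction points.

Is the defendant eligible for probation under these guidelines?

Yes

Base offense level for money laundering: 11.
§1 applies: 11 − 2 = 9.
§2 applies: 9 + 2 = 11.
§3 applies (level before this adjustment is 11 ≥ 9, so +5): 11 + 5 = 16.
§4 applies: 16 − 3 = 13.
Final offense level: 13.
Criminal history: 5 prior points → Category B (2-8).
Level 13 falls in the 12-13 band.
Grid: Level 12-13 × Category B = 720-930 days.
Probation check: level 13 ≤ 19 and category B ≤ D → eligible.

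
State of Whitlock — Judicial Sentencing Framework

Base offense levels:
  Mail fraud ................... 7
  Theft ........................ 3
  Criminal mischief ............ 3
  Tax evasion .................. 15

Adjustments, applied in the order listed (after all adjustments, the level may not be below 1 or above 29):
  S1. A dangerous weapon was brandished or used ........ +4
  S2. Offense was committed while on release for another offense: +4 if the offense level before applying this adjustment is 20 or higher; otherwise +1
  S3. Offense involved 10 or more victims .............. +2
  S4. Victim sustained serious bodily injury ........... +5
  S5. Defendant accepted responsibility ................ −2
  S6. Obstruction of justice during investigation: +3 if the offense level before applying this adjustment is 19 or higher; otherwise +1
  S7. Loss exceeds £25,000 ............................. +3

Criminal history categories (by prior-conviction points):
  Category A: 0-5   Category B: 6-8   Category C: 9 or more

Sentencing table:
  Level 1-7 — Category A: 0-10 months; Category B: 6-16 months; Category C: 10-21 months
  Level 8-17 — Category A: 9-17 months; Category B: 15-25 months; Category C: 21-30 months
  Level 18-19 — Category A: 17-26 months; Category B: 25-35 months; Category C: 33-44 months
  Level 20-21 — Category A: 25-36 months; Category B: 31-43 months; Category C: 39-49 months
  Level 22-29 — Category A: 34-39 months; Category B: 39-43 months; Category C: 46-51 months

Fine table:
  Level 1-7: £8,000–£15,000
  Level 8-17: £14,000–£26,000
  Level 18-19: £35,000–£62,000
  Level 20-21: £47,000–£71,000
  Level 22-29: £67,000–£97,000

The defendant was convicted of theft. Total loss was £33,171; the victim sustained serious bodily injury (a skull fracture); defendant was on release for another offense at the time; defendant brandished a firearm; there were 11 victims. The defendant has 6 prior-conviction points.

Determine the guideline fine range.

£35,000–£62,000

Base offense level for theft: 3.
S1 applies: 3 + 4 = 7.
S2 applies (level before this adjustment is 7 < 20, so +1): 7 + 1 = 8.
S3 applies: 8 + 2 = 10.
S4 applies: 10 + 5 = 15.
S6 does not apply.
S7 applies: 15 + 3 = 18.
Final offense level: 18.
Level 18 falls in the 18-19 band.
Fine table: Level 18-19 → £35,000–£62,000.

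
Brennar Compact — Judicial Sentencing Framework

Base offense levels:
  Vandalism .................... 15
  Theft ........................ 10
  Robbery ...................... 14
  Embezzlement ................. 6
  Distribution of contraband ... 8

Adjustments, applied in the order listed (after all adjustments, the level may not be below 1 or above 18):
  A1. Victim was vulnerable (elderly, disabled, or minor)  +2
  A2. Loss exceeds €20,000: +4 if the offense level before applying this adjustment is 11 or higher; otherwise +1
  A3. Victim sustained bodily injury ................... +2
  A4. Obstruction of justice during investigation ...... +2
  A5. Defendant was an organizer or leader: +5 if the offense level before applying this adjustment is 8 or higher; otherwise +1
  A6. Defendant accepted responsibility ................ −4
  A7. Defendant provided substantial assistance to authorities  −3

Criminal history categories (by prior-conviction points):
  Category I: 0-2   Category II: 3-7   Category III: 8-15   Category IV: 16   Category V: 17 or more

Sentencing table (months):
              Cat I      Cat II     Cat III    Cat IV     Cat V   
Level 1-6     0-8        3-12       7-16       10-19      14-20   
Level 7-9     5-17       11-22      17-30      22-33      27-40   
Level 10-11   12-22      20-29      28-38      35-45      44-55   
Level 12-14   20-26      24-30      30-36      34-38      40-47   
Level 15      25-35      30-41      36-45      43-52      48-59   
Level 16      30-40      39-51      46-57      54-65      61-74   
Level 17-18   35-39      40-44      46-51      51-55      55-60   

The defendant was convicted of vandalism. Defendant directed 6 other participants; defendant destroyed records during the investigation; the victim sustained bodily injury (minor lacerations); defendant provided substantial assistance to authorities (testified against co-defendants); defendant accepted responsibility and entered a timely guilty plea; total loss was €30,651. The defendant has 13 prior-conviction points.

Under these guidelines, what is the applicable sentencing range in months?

Base offense level for vandalism: 15.
A1 does not apply.
A2 applies (level before this adjustment is 15 ≥ 11, so +4): 15 + 4 = 19.
A3 applies: 19 + 2 = 21.
A4 applies: 21 + 2 = 23.
A5 applies (level before this adjustment is 23 ≥ 8, so +5): 23 + 5 = 28.
A6 applies: 28 − 4 = 24.
A7 applies: 24 − 3 = 21.
Level 21 exceeds the maximum of 18; capped at 18.
Final offense level: 18.
Criminal history: 13 prior points → Category III (8-15).
Level 18 falls in the 17-18 band.
Grid: Level 17-18 × Category III = 46-51 months.

46-51 months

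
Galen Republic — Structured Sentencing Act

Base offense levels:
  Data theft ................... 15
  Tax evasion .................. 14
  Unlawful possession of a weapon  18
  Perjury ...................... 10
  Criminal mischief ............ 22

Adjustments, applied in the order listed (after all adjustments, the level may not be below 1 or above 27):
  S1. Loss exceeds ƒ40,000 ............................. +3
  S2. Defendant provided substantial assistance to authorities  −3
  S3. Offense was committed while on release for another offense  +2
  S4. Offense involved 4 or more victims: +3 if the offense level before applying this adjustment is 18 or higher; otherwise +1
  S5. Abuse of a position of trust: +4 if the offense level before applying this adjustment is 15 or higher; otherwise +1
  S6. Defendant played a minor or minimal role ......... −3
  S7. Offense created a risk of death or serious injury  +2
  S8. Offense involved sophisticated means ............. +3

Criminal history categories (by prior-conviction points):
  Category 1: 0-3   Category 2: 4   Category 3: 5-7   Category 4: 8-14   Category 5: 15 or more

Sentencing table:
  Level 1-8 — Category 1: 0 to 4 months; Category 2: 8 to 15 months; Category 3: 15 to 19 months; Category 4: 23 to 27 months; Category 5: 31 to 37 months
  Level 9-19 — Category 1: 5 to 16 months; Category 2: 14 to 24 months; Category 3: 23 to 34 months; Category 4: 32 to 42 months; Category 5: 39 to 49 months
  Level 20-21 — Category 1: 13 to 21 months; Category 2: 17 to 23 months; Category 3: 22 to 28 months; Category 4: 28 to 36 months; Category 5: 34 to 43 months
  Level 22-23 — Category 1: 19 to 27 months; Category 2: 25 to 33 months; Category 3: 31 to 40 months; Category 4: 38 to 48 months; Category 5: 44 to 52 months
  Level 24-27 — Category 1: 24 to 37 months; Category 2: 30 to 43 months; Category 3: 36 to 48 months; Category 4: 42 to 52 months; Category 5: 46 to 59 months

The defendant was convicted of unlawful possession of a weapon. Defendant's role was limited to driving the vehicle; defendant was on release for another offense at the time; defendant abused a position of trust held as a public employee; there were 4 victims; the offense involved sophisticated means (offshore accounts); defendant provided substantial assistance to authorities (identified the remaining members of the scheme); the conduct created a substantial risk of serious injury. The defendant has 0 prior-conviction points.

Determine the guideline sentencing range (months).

24-37 months

Base offense level for unlawful possession of a weapon: 18.
S2 applies: 18 − 3 = 15.
S3 applies: 15 + 2 = 17.
S4 applies (level before this adjustment is 17 < 18, so +1): 17 + 1 = 18.
S5 applies (level before this adjustment is 18 ≥ 15, so +4): 18 + 4 = 22.
S6 applies: 22 − 3 = 19.
S7 applies: 19 + 2 = 21.
S8 applies: 21 + 3 = 24.
Final offense level: 24.
Criminal history: 0 prior points → Category 1 (0-3).
Level 24 falls in the 24-27 band.
Grid: Level 24-27 × Category 1 = 24-37 months.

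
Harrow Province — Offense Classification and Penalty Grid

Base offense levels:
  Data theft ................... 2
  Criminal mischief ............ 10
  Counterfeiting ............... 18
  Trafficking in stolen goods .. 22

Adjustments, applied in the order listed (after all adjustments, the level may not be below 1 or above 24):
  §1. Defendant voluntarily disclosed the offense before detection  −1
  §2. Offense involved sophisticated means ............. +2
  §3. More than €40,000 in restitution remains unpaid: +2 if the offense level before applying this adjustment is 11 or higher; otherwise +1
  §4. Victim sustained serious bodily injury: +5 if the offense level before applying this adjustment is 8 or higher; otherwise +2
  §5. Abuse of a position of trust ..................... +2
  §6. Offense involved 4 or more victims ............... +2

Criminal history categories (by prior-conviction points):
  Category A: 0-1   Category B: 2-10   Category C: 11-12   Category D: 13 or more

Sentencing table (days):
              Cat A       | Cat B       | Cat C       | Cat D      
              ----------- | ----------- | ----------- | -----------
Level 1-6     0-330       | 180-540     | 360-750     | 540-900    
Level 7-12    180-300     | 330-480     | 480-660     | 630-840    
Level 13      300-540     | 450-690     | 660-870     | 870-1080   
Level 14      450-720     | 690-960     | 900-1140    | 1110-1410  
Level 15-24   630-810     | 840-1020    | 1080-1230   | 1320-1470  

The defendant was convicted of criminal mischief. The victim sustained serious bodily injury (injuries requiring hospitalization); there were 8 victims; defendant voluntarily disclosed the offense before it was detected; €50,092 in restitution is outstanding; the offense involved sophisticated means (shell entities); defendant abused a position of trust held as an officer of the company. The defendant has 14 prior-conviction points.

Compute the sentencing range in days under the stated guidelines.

Base offense level for criminal mischief: 10.
§1 applies: 10 − 1 = 9.
§2 applies: 9 + 2 = 11.
§3 applies (level before this adjustment is 11 ≥ 11, so +2): 11 + 2 = 13.
§4 applies (level before this adjustment is 13 ≥ 8, so +5): 13 + 5 = 18.
§5 applies: 18 + 2 = 20.
§6 applies: 20 + 2 = 22.
Final offense level: 22.
Criminal history: 14 prior points → Category D (13+).
Level 22 falls in the 15-24 band.
Grid: Level 15-24 × Category D = 1320-1470 days.

1320-1470 days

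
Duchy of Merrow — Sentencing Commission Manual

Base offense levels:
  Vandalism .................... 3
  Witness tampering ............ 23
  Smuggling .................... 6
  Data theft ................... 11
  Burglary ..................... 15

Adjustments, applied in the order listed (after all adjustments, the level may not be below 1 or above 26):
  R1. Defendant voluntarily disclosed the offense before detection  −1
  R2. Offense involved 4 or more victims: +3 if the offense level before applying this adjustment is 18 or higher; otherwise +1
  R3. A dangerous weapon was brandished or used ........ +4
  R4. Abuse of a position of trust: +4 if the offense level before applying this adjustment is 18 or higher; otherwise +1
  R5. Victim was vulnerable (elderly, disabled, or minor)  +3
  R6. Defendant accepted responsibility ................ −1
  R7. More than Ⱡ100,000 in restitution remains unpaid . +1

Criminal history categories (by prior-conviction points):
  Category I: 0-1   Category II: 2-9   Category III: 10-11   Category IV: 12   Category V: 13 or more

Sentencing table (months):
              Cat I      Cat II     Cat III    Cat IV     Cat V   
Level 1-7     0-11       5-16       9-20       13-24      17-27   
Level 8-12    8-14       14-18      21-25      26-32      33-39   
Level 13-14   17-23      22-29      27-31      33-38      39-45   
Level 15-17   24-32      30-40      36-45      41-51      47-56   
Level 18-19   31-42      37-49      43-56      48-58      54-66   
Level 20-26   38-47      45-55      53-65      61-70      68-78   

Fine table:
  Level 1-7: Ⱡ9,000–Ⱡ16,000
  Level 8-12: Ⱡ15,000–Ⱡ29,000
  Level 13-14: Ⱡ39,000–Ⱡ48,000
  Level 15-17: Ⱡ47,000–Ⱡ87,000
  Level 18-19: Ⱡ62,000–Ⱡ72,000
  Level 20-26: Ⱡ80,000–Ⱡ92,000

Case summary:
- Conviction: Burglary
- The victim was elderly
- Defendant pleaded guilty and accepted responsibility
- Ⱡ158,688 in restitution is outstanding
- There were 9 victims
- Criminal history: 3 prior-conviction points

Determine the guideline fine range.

Ⱡ62,000–Ⱡ72,000

Base offense level for burglary: 15.
R1 does not apply.
R2 applies (level before this adjustment is 15 < 18, so +1): 15 + 1 = 16.
R3 does not apply.
R5 applies: 16 + 3 = 19.
R6 applies: 19 − 1 = 18.
R7 applies: 18 + 1 = 19.
Final offense level: 19.
Level 19 falls in the 18-19 band.
Fine table: Level 18-19 → Ⱡ62,000–Ⱡ72,000.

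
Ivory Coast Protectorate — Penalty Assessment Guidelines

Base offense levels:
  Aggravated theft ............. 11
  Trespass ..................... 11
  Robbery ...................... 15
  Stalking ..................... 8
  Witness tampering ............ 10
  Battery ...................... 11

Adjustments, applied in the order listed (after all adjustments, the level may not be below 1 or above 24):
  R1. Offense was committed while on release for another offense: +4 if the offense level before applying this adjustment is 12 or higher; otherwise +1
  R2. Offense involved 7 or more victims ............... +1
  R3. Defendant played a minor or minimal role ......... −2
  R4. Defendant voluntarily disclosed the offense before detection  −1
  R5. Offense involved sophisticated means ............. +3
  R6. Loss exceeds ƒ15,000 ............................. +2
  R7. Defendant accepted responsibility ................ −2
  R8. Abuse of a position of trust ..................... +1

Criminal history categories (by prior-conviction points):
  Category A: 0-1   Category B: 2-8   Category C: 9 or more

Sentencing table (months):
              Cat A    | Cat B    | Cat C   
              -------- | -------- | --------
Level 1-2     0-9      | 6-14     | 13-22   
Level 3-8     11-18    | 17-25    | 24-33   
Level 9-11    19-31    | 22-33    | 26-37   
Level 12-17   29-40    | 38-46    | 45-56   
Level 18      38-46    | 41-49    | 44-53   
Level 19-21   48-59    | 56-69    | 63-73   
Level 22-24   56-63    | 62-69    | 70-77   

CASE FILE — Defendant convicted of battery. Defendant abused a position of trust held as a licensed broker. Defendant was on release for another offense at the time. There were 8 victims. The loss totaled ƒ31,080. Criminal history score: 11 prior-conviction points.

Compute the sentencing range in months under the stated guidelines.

Base offense level for battery: 11.
R1 applies (level before this adjustment is 11 < 12, so +1): 11 + 1 = 12.
R2 applies: 12 + 1 = 13.
R5 does not apply.
R6 applies: 13 + 2 = 15.
R7 does not apply.
R8 applies: 15 + 1 = 16.
Final offense level: 16.
Criminal history: 11 prior points → Category C (9+).
Level 16 falls in the 12-17 band.
Grid: Level 12-17 × Category C = 45-56 months.

45-56 months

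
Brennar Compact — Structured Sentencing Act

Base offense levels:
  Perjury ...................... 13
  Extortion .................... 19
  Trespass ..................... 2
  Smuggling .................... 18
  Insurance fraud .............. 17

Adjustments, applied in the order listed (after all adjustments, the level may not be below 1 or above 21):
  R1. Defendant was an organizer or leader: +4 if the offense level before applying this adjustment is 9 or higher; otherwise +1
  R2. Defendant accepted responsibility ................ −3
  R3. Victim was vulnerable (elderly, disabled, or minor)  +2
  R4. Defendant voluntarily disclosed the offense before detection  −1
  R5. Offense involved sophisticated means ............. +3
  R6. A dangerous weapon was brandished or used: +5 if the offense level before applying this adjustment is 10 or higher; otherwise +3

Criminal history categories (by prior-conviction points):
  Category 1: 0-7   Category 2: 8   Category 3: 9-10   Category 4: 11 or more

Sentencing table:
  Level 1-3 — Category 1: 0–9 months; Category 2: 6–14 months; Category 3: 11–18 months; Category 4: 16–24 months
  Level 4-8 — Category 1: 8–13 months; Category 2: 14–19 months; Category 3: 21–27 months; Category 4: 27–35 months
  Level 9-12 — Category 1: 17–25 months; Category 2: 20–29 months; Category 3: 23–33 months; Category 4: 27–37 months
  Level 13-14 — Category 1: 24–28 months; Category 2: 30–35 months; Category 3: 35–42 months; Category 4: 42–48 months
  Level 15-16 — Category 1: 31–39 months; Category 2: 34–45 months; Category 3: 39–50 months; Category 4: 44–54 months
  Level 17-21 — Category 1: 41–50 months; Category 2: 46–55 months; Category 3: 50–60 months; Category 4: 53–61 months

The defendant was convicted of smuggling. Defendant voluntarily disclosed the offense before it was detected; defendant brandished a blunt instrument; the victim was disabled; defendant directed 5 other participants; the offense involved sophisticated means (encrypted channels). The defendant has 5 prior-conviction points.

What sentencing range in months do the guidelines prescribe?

41-50 months

Base offense level for smuggling: 18.
R1 applies (level before this adjustment is 18 ≥ 9, so +4): 18 + 4 = 22.
R3 applies: 22 + 2 = 24.
R4 applies: 24 − 1 = 23.
R5 applies: 23 + 3 = 26.
R6 applies (level before this adjustment is 26 ≥ 10, so +5): 26 + 5 = 31.
Level 31 exceeds the maximum of 21; capped at 21.
Final offense level: 21.
Criminal history: 5 prior points → Category 1 (0-7).
Level 21 falls in the 17-21 band.
Grid: Level 17-21 × Category 1 = 41-50 months.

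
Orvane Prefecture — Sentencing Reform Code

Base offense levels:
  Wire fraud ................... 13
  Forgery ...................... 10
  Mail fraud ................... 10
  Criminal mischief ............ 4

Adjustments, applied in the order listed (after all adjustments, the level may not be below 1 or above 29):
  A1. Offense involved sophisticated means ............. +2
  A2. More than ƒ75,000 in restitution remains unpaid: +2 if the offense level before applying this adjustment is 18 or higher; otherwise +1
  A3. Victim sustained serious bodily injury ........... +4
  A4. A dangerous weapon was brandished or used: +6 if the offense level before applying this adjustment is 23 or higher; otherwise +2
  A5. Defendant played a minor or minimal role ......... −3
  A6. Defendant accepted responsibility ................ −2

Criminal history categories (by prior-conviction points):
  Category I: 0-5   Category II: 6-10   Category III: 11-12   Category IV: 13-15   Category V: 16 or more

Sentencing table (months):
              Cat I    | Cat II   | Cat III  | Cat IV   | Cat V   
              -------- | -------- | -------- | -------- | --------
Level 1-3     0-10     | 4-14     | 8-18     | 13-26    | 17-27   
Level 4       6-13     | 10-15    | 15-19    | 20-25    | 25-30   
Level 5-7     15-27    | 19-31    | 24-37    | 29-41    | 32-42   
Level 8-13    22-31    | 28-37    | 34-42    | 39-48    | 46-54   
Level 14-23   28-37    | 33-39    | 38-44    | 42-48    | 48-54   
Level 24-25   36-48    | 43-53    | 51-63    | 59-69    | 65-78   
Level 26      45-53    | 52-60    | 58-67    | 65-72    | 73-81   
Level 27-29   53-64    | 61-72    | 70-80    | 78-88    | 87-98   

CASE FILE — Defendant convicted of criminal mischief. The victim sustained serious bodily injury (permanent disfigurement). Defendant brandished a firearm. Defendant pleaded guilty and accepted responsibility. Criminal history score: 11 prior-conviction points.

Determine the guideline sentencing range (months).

Base offense level for criminal mischief: 4.
A1 does not apply.
A2 does not apply.
A3 applies: 4 + 4 = 8.
A4 applies (level before this adjustment is 8 < 23, so +2): 8 + 2 = 10.
A6 applies: 10 − 2 = 8.
Final offense level: 8.
Criminal history: 11 prior points → Category III (11-12).
Level 8 falls in the 8-13 band.
Grid: Level 8-13 × Category III = 34-42 months.

34-42 months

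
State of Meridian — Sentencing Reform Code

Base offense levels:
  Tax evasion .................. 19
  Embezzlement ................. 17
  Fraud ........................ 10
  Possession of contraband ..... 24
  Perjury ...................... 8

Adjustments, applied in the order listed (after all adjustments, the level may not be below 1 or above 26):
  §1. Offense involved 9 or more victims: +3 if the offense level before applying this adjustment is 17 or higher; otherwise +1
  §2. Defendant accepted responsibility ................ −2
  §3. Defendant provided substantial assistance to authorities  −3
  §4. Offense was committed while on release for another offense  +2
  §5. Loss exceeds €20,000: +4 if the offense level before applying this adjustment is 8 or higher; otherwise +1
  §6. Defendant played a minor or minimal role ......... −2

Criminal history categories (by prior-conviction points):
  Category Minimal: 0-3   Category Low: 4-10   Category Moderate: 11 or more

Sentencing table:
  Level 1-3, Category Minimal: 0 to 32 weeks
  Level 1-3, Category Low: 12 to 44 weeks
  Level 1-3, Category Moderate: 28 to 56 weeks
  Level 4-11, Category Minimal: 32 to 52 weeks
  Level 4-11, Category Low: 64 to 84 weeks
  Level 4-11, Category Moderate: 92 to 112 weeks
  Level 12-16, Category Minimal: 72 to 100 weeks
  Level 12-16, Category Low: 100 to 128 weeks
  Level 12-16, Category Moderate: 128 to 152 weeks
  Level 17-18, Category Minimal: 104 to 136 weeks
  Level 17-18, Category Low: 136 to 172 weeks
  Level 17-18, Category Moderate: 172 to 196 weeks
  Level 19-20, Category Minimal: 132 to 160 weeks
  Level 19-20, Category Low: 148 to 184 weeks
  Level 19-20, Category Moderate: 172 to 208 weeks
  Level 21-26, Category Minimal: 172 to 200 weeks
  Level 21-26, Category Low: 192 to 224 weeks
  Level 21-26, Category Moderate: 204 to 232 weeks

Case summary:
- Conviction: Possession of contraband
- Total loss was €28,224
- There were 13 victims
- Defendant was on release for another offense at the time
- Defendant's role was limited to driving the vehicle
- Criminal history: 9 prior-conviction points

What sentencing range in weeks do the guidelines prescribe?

Base offense level for possession of contraband: 24.
§1 applies (level before this adjustment is 24 ≥ 17, so +3): 24 + 3 = 27.
§2 does not apply.
§4 applies: 27 + 2 = 29.
§5 applies (level before this adjustment is 29 ≥ 8, so +4): 29 + 4 = 33.
§6 applies: 33 − 2 = 31.
Level 31 exceeds the maximum of 26; capped at 26.
Final offense level: 26.
Criminal history: 9 prior points → Category Low (4-10).
Level 26 falls in the 21-26 band.
Grid: Level 21-26 × Category Low = 192-224 weeks.

192-224 weeks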